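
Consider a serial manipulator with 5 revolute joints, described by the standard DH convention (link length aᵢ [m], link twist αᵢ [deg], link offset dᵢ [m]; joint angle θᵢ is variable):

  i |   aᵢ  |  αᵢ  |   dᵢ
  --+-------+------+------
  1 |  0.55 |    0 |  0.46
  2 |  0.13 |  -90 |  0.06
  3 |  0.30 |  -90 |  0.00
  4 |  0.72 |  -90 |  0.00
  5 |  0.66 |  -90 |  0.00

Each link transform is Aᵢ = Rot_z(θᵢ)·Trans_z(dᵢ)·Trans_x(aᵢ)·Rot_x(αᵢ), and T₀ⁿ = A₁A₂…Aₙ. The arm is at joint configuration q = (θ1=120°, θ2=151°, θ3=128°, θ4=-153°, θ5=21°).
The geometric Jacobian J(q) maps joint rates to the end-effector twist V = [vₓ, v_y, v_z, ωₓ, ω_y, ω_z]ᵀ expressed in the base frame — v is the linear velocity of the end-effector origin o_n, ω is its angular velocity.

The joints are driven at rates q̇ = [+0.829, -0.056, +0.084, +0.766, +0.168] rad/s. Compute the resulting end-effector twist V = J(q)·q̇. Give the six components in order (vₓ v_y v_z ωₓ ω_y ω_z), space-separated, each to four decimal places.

o_n = [0.3466, -0.3776, 1.0761]
J₁: ẑ×o_n = [0.3776, 0.3466, -0.0000], ω = ẑ
J2: z=[0.0000, 0.0000, 1.0000] o=[-0.2750, 0.4763, 0.4600] → [0.8539, 0.6216, -0.0000, 0.0000, 0.0000, 1.0000]
J3: z=[0.9998, 0.0175, 0.0000] o=[-0.2727, 0.3463, 0.5200] → [0.0097, -0.5560, -0.7346, 0.9998, 0.0175, 0.0000]
J4: z=[-0.0138, 0.7879, 0.6157] o=[-0.2760, 0.5310, 0.2836] → [1.1838, 0.3942, -0.4780, -0.0138, 0.7879, 0.6157]
J5: z=[0.8860, 0.2950, -0.3577] o=[0.0578, 0.1418, 0.7891] → [-0.1012, -0.3576, -0.5454, 0.8860, 0.2950, -0.3577]
V = J·q̇ = [1.1559, 0.4477, -0.5195, 0.2223, 0.6546, 1.1845]

1.1559 0.4477 -0.5195 0.2223 0.6546 1.1845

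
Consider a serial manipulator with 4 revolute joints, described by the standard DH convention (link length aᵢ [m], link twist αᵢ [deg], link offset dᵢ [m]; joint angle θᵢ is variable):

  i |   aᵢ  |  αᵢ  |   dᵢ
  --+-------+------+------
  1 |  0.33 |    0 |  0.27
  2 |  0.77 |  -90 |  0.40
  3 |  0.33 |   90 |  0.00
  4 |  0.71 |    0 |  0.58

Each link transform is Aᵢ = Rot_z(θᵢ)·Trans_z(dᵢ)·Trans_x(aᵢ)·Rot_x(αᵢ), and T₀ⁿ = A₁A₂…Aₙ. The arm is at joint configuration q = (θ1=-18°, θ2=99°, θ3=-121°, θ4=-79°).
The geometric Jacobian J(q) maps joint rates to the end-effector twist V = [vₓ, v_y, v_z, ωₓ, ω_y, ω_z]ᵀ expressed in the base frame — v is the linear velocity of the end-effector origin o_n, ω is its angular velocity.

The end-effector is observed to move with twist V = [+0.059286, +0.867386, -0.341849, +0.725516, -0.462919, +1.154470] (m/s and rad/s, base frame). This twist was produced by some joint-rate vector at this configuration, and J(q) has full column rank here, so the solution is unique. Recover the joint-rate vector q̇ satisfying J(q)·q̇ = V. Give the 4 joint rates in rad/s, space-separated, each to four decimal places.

o_n = [1.0074, -0.1783, 0.7703]
J₁: ẑ×o_n = [0.1783, 1.0074, -0.0000], ω = ẑ
J2: z=[0.0000, 0.0000, 1.0000] o=[0.3138, -0.1020, 0.2700] → [0.0763, 0.6936, -0.0000, 0.0000, 0.0000, 1.0000]
J3: z=[-0.9877, 0.1564, 0.0000] o=[0.4343, 0.6585, 0.6700] → [0.0157, 0.0990, 0.7369, -0.9877, 0.1564, 0.0000]
J4: z=[-0.1341, -0.8466, -0.5150] o=[0.4077, 0.4907, 0.9529] → [-0.1900, -0.3333, 0.5974, -0.1341, -0.8466, -0.5150]
q̇ = J⁺·V = [0.4310, 0.9300, -0.7890, 0.4010]

0.4310 0.9300 -0.7890 0.4010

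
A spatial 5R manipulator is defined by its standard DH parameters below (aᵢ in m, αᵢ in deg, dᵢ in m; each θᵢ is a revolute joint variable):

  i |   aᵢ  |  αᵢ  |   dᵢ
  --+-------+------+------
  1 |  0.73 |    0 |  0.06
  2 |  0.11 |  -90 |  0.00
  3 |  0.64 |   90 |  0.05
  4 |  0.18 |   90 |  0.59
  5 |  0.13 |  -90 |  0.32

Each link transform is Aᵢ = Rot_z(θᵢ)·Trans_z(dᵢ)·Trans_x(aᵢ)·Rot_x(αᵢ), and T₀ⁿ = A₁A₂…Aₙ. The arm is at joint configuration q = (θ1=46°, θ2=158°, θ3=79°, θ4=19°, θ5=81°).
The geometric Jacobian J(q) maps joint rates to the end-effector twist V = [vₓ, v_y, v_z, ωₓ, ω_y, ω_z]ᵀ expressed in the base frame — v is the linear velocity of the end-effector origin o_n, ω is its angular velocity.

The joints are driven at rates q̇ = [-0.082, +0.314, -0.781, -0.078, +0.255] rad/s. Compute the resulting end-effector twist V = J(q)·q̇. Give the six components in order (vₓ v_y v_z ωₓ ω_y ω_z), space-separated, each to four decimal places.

o_n = [-0.4766, 0.2922, -0.7194]
J₁: ẑ×o_n = [-0.2922, -0.4766, 0.0000], ω = ẑ
J2: z=[0.0000, 0.0000, 1.0000] o=[0.5071, 0.5251, 0.0600] → [0.2329, -0.9837, 0.0000, 0.0000, 0.0000, 1.0000]
J3: z=[0.4067, -0.9135, 0.0000] o=[0.4066, 0.4804, 0.0600] → [0.7120, 0.3170, -0.8833, 0.4067, -0.9135, 0.0000]
J4: z=[-0.8968, -0.3993, 0.1908] o=[0.3154, 0.3850, -0.5682] → [0.0780, -0.2866, -0.2330, -0.8968, -0.3993, 0.1908]
J5: z=[-0.4413, 0.8385, -0.3196] o=[-0.2195, 0.0827, -0.6227] → [-0.0141, 0.0395, 0.1231, -0.4413, 0.8385, -0.3196]
V = J·q̇ = [-0.4687, -0.4849, 0.7394, -0.3603, 0.9584, 0.1356]

-0.4687 -0.4849 0.7394 -0.3603 0.9584 0.1356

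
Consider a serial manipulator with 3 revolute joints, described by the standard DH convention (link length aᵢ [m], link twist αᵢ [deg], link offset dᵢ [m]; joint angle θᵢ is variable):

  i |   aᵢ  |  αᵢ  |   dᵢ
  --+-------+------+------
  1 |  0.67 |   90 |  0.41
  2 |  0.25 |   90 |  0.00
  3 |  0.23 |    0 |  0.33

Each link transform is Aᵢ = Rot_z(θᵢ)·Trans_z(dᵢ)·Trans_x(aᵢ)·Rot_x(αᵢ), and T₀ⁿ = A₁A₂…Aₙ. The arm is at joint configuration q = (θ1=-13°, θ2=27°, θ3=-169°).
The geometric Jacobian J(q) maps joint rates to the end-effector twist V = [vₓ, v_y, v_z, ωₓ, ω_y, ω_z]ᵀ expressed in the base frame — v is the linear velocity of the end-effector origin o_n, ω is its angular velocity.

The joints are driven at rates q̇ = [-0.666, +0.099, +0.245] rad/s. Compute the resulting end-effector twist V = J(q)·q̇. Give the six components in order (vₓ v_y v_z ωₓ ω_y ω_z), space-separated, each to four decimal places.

-0.0485 -0.5071 0.0219 0.0861 -0.1215 -0.8843

o_n = [0.8297, -0.1465, 0.1270]
J₁: ẑ×o_n = [0.1465, 0.8297, -0.0000], ω = ẑ
J2: z=[-0.2250, -0.9744, 0.0000] o=[0.6528, -0.1507, 0.4100] → [0.2758, -0.0637, 0.1714, -0.2250, -0.9744, 0.0000]
J3: z=[0.4424, -0.1021, -0.8910] o=[0.8699, -0.2008, 0.5235] → [0.0889, 0.2112, 0.0199, 0.4424, -0.1021, -0.8910]
V = J·q̇ = [-0.0485, -0.5071, 0.0219, 0.0861, -0.1215, -0.8843]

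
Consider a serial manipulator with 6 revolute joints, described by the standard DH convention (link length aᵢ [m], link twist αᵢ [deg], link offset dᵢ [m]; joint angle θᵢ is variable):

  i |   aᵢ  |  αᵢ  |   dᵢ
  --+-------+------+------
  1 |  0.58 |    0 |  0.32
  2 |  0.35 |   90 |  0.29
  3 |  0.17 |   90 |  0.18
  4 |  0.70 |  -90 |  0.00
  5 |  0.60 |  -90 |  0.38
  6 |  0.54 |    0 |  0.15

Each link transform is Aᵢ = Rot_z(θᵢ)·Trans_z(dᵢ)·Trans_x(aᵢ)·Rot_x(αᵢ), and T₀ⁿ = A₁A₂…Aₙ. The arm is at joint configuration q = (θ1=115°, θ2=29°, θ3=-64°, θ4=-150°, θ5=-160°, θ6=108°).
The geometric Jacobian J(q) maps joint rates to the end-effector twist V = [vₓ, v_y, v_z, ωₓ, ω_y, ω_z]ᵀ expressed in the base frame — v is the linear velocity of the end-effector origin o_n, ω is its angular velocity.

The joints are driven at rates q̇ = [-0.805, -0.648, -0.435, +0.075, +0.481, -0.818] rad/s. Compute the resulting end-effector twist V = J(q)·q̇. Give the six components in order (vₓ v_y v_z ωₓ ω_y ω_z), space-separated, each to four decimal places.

0.8569 0.1609 -0.1293 -1.0939 -0.0849 -1.5828

o_n = [-0.1763, 0.6284, 0.6585]
J₁: ẑ×o_n = [-0.6284, -0.1763, 0.0000], ω = ẑ
J2: z=[0.0000, 0.0000, 1.0000] o=[-0.2451, 0.5257, 0.3200] → [-0.1027, 0.0688, 0.0000, 0.0000, 0.0000, 1.0000]
J3: z=[0.5878, 0.8090, 0.0000] o=[-0.5283, 0.7314, 0.6100] → [0.0392, -0.0285, -0.3453, 0.5878, 0.8090, 0.0000]
J4: z=[0.7271, -0.5283, -0.4384] o=[-0.4828, 0.9208, 0.4572] → [-0.2345, -0.2807, -0.0508, 0.7271, -0.5283, -0.4384]
J5: z=[-0.6864, -0.5718, -0.4494] o=[-0.4735, 0.4815, 1.0021] → [0.2625, -0.3694, 0.0691, -0.6864, -0.5718, -0.4494]
J6: z=[0.6878, -0.7111, -0.1457] o=[-0.5926, 0.5096, 0.3025] → [-0.2359, -0.3055, 0.3777, 0.6878, -0.7111, -0.1457]
V = J·q̇ = [0.8569, 0.1609, -0.1293, -1.0939, -0.0849, -1.5828]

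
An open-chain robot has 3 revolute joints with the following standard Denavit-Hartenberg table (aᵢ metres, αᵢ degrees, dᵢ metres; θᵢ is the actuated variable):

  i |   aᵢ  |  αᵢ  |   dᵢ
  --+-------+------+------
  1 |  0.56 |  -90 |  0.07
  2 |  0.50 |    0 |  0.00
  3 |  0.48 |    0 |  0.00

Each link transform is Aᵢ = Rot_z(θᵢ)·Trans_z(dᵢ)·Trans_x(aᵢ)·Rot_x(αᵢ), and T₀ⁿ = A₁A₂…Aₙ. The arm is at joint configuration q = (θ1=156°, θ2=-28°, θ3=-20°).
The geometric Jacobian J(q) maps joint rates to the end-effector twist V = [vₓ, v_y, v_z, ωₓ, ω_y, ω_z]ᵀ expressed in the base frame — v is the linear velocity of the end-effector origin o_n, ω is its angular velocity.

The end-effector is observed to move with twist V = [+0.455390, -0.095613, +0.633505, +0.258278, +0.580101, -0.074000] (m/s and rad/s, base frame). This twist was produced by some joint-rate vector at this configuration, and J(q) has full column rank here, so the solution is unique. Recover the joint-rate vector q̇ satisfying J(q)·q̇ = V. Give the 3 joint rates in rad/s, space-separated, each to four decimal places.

o_n = [-1.2083, 0.5380, 0.6614]
J₁: ẑ×o_n = [-0.5380, -1.2083, 0.0000], ω = ẑ
J2: z=[-0.4067, -0.9135, 0.0000] o=[-0.5116, 0.2278, 0.0700] → [-0.5403, 0.2406, -0.7627, -0.4067, -0.9135, 0.0000]
J3: z=[-0.4067, -0.9135, 0.0000] o=[-0.9149, 0.4073, 0.3047] → [-0.3259, 0.1451, -0.3212, -0.4067, -0.9135, 0.0000]
q̇ = J⁺·V = [-0.0740, -0.9730, 0.3380]

-0.0740 -0.9730 0.3380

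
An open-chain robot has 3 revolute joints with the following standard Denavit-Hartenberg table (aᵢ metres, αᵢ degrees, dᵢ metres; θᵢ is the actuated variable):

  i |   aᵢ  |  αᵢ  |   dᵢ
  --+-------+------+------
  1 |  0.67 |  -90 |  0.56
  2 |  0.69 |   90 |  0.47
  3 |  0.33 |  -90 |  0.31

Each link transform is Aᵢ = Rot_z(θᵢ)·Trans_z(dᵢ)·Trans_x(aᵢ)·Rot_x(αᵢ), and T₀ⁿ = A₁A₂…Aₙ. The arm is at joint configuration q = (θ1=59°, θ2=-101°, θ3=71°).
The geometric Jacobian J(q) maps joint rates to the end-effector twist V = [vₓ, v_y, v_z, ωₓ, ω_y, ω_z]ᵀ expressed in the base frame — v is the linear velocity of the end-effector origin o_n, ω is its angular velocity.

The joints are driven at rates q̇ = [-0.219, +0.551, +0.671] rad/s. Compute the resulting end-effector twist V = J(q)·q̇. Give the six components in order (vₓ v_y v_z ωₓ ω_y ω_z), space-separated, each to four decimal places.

0.2924 0.5359 0.0460 -0.8115 -0.2808 -0.3470

o_n = [-0.5603, 0.5858, 1.2836]
J₁: ẑ×o_n = [-0.5858, -0.5603, 0.0000], ω = ẑ
J2: z=[-0.8572, 0.5150, 0.0000] o=[0.3451, 0.5743, 0.5600] → [0.3727, 0.6203, 0.4565, -0.8572, 0.5150, 0.0000]
J3: z=[-0.5056, -0.8414, -0.1908] o=[-0.1256, 0.7035, 1.2373] → [-0.0614, 0.1064, -0.3063, -0.5056, -0.8414, -0.1908]
V = J·q̇ = [0.2924, 0.5359, 0.0460, -0.8115, -0.2808, -0.3470]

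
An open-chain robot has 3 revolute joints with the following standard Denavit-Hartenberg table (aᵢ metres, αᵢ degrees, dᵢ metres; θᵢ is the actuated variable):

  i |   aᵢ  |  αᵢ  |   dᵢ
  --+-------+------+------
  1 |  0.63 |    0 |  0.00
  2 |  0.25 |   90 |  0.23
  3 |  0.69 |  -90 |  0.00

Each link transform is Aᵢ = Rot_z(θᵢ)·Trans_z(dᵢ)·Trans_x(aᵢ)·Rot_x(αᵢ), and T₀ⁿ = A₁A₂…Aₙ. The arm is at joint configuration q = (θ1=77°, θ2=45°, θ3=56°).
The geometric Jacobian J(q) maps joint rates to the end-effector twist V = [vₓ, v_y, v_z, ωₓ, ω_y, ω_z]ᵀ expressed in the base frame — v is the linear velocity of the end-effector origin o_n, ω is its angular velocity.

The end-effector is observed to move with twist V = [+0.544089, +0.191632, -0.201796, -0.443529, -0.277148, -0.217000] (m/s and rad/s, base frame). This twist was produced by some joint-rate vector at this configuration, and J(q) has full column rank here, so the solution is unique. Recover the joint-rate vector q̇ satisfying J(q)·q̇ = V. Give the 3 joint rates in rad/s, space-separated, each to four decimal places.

-0.9540 0.7370 -0.5230

o_n = [-0.1952, 1.1531, 0.8020]
J₁: ẑ×o_n = [-1.1531, -0.1952, 0.0000], ω = ẑ
J2: z=[0.0000, 0.0000, 1.0000] o=[0.1417, 0.6139, 0.0000] → [-0.5392, -0.3369, 0.0000, 0.0000, 0.0000, 1.0000]
J3: z=[0.8480, 0.5299, 0.0000] o=[0.0092, 0.8259, 0.2300] → [0.3031, -0.4851, 0.3858, 0.8480, 0.5299, 0.0000]
q̇ = J⁺·V = [-0.9540, 0.7370, -0.5230]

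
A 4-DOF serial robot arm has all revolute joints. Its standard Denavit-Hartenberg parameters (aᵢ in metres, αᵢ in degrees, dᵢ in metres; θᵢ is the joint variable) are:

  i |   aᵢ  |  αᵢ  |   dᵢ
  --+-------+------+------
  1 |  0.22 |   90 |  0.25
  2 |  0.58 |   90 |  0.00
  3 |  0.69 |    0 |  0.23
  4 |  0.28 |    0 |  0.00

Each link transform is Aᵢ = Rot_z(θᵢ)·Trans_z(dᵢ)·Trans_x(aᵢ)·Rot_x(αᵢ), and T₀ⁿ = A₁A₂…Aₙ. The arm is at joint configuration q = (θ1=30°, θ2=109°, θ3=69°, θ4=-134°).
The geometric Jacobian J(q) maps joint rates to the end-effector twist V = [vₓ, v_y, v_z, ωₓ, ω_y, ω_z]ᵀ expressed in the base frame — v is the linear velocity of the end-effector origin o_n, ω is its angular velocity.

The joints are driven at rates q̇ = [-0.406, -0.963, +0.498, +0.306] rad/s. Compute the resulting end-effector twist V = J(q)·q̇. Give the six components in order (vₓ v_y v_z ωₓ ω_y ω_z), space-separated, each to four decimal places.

o_n = [0.3074, -0.2733, 1.2190]
J₁: ẑ×o_n = [0.2733, 0.3074, -0.0000], ω = ẑ
J2: z=[0.5000, -0.8660, 0.0000] o=[0.1905, 0.1100, 0.2500] → [-0.8392, -0.4845, -0.0904, 0.5000, -0.8660, 0.0000]
J3: z=[0.8188, 0.4728, 0.3256] o=[0.0270, 0.0156, 0.7984] → [0.2929, -0.2531, -0.3691, 0.8188, 0.4728, 0.3256]
J4: z=[0.8188, 0.4728, 0.3256] o=[0.4677, -0.4738, 1.1071] → [-0.0124, -0.1438, 0.2399, 0.8188, 0.4728, 0.3256]
V = J·q̇ = [0.8392, 0.1717, -0.0234, 0.1768, 1.2141, -0.1442]

0.8392 0.1717 -0.0234 0.1768 1.2141 -0.1442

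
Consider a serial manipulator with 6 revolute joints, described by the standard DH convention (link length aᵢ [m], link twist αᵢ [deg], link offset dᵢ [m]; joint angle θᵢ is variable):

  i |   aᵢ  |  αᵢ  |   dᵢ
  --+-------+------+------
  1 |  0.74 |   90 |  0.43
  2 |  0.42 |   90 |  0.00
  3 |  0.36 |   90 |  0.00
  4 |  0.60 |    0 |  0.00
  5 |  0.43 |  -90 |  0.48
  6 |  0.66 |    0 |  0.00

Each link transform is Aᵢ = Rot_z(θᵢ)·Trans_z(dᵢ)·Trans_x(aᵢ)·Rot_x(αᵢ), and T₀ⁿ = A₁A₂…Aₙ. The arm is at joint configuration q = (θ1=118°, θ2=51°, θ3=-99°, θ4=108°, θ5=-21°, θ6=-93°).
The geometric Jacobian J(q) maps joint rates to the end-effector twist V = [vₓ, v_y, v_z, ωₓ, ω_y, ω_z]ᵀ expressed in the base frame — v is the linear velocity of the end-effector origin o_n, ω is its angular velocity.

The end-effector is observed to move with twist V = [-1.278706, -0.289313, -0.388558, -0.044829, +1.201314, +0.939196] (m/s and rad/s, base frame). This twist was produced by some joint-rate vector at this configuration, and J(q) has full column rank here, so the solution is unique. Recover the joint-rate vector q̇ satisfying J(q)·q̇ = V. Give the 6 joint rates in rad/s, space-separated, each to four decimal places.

0.1980 0.0430 0.3390 -0.3470 -0.8190 0.6730

o_n = [-0.4953, 0.9003, -0.7493]
J₁: ẑ×o_n = [-0.9003, -0.4953, 0.0000], ω = ẑ
J2: z=[0.8829, 0.4695, 0.0000] o=[-0.3474, 0.6534, 0.4300] → [-0.5537, 1.0413, 0.2874, 0.8829, 0.4695, 0.0000]
J3: z=[-0.3648, 0.6862, -0.6293] o=[-0.4715, 0.8868, 0.7564] → [-1.0247, -0.5344, 0.0114, -0.3648, 0.6862, -0.6293]
J4: z=[0.4299, -0.4754, -0.7676] o=[-0.7688, 0.6885, 0.7126] → [0.8575, 0.4186, 0.2210, 0.4299, -0.4754, -0.7676]
J5: z=[0.4299, -0.4754, -0.7676] o=[-0.8239, 1.1822, 0.3761] → [0.3186, 0.2316, 0.0350, 0.4299, -0.4754, -0.7676]
J6: z=[0.8056, 0.5858, 0.0885] o=[-0.7928, 1.2363, -0.2653] → [-0.2538, 0.4162, -0.4449, 0.8056, 0.5858, 0.0885]
q̇ = J⁺·V = [0.1980, 0.0430, 0.3390, -0.3470, -0.8190, 0.6730]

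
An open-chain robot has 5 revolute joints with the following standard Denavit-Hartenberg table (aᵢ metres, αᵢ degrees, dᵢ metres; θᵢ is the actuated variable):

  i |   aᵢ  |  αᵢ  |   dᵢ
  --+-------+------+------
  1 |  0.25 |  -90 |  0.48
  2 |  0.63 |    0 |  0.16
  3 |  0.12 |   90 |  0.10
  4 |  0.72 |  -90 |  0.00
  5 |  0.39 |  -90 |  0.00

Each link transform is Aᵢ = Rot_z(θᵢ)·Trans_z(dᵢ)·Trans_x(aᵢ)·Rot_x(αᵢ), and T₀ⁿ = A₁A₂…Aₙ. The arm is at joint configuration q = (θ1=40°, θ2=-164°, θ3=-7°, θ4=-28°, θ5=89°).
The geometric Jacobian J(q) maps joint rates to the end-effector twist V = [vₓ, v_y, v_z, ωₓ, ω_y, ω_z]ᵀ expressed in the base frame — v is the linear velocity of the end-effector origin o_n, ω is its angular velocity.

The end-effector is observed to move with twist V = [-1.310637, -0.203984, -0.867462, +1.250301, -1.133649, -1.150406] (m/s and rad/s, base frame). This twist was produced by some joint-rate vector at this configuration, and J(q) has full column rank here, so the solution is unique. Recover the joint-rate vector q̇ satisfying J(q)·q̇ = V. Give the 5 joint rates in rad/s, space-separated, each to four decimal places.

o_n = [-0.7498, -0.7352, 1.1580]
J₁: ẑ×o_n = [0.7352, -0.7498, 0.0000], ω = ẑ
J2: z=[-0.6428, 0.7660, 0.0000] o=[0.1915, 0.1607, 0.4800] → [0.5193, 0.4358, 1.2969, -0.6428, 0.7660, 0.0000]
J3: z=[-0.6428, 0.7660, 0.0000] o=[-0.3752, -0.1060, 0.6537] → [0.3863, 0.3242, 0.6914, -0.6428, 0.7660, 0.0000]
J4: z=[-0.1198, -0.1006, -0.9877] o=[-0.5303, -0.1056, 0.6724] → [-0.6707, 0.2750, 0.0534, -0.1198, -0.1006, -0.9877]
J5: z=[-0.9228, 0.3783, 0.0734] o=[-0.7940, -0.7681, 0.7719] → [0.1436, 0.3595, -0.0471, -0.9228, 0.3783, 0.0734]
q̇ = J⁺·V = [-0.2920, -0.4290, -0.5650, 0.8120, -0.7680]

-0.2920 -0.4290 -0.5650 0.8120 -0.7680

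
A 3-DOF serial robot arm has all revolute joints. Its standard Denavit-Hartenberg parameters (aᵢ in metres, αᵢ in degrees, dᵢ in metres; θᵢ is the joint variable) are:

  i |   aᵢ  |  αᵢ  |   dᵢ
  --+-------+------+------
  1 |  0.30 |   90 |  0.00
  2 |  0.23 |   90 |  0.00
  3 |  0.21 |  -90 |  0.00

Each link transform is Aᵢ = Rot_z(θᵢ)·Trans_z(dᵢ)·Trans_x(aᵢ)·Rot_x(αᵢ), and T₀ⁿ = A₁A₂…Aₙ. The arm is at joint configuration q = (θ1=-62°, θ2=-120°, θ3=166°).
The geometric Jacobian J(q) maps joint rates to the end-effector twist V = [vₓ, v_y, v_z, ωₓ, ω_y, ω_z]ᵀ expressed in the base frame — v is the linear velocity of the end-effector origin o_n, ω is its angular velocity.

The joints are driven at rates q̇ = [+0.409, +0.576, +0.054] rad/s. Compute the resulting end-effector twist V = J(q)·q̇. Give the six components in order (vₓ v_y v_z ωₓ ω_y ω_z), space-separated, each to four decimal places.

o_n = [0.0898, -0.2772, -0.0227]
J₁: ẑ×o_n = [0.2772, 0.0898, -0.0000], ω = ẑ
J2: z=[-0.8829, -0.4695, 0.0000] o=[0.1408, -0.2649, 0.0000] → [0.0107, -0.0201, -0.0131, -0.8829, -0.4695, 0.0000]
J3: z=[-0.4066, 0.7647, 0.5000] o=[0.0869, -0.1633, -0.1992] → [0.1918, 0.0732, 0.0440, -0.4066, 0.7647, 0.5000]
V = J·q̇ = [0.1299, 0.0291, -0.0052, -0.5305, -0.2291, 0.4360]

0.1299 0.0291 -0.0052 -0.5305 -0.2291 0.4360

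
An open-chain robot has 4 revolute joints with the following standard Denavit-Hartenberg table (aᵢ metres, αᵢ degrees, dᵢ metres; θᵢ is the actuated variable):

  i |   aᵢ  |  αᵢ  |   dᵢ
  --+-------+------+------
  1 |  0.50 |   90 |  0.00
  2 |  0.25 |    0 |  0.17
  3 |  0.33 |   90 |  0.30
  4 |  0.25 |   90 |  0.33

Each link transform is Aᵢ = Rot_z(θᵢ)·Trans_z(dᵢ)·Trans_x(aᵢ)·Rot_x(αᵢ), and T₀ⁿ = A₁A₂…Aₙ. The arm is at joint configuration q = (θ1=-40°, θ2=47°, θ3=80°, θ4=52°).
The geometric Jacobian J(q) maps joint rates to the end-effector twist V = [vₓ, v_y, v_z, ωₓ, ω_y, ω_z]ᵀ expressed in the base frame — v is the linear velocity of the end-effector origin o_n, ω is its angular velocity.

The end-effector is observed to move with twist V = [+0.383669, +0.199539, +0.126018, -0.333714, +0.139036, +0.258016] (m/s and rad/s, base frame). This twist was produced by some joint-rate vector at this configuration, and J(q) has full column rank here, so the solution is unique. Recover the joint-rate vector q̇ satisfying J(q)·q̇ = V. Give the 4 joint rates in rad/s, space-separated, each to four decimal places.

o_n = [0.0637, -0.9242, 0.7679]
J₁: ẑ×o_n = [0.9242, 0.0637, -0.0000], ω = ẑ
J2: z=[-0.6428, -0.7660, 0.0000] o=[0.3830, -0.3214, 0.0000] → [-0.5883, 0.4936, 0.1428, -0.6428, -0.7660, 0.0000]
J3: z=[-0.6428, -0.7660, 0.0000] o=[0.4044, -0.5612, 0.1828] → [-0.4482, 0.3761, -0.0277, -0.6428, -0.7660, 0.0000]
J4: z=[0.6118, -0.5134, 0.6018] o=[0.0594, -0.6634, 0.4464] → [-0.0081, -0.1941, -0.1573, 0.6118, -0.5134, 0.6018]
q̇ = J⁺·V = [0.5180, 0.3580, -0.2500, -0.4320]

0.5180 0.3580 -0.2500 -0.4320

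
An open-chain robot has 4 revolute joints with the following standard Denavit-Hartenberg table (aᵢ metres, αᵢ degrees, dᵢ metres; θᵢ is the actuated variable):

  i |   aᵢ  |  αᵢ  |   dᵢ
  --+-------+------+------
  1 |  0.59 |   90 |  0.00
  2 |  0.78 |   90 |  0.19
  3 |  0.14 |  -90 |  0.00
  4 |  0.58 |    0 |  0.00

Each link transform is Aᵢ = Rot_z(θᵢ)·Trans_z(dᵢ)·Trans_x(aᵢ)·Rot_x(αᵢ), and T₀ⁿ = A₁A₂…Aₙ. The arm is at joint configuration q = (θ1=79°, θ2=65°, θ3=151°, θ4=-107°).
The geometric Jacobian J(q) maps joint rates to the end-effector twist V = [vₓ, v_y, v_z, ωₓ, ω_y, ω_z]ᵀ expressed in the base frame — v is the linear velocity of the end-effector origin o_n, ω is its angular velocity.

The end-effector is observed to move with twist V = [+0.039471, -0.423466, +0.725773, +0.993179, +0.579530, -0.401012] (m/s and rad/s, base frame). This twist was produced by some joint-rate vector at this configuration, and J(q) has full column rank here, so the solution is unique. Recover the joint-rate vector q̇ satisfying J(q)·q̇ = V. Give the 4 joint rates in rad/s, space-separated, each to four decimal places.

o_n = [0.4459, 1.3734, 0.4960]
J₁: ẑ×o_n = [-1.3734, 0.4459, 0.0000], ω = ẑ
J2: z=[0.9816, -0.1908, 0.0000] o=[0.1126, 0.5792, 0.0000] → [-0.0946, -0.4868, 0.8433, 0.9816, -0.1908, 0.0000]
J3: z=[0.1729, 0.8897, -0.4226] o=[0.3620, 0.8665, 0.7069] → [0.0265, 0.0010, 0.0130, 0.1729, 0.8897, -0.4226]
J4: z=[-0.8976, -0.0342, -0.4394] o=[0.4187, 0.8027, 0.5959] → [0.2542, -0.1017, -0.5113, -0.8976, -0.0342, -0.4394]
q̇ = J⁺·V = [-0.0800, 0.8110, 0.8230, -0.0610]

-0.0800 0.8110 0.8230 -0.0610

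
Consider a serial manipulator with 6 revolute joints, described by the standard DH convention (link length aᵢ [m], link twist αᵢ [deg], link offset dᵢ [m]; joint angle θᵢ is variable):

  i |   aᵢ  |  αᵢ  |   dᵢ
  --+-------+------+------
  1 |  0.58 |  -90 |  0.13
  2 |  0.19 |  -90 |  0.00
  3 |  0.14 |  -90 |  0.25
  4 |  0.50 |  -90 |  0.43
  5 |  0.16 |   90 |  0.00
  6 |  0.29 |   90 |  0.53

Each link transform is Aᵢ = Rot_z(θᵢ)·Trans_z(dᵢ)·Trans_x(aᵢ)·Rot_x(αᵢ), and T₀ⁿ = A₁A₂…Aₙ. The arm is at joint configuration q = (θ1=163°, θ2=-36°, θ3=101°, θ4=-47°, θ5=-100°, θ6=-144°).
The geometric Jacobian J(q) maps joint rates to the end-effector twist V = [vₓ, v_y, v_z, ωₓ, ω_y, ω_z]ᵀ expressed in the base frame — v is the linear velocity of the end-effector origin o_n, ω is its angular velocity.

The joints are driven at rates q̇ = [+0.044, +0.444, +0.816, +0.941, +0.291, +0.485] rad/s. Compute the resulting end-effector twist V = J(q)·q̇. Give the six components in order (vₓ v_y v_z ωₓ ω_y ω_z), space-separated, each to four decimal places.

0.1097 -0.3594 -0.3036 0.2732 -0.8347 -0.6547

o_n = [-0.7137, 0.1749, -0.2029]
J₁: ẑ×o_n = [-0.1749, -0.7137, 0.0000], ω = ẑ
J2: z=[-0.2924, -0.9563, 0.0000] o=[-0.5547, 0.1696, 0.1300] → [0.3184, -0.0973, -0.1537, -0.2924, -0.9563, 0.0000]
J3: z=[-0.5621, 0.1719, -0.8090] o=[-0.7017, 0.2145, 0.2417] → [-0.1085, -0.2402, 0.0244, -0.5621, 0.1719, -0.8090]
J4: z=[0.7037, -0.4147, -0.5770] o=[-0.7813, 0.3826, 0.0237] → [-0.0259, 0.1205, -0.1181, 0.7037, -0.4147, -0.5770]
J5: z=[0.7012, 0.5363, 0.4697] o=[-0.5361, 0.5718, -0.5585] → [0.3771, -0.3327, -0.1831, 0.7012, 0.5363, 0.4697]
J6: z=[-0.0092, -0.6519, 0.7582] o=[-0.4220, 0.4861, -0.6308] → [-0.0430, -0.2172, -0.1873, -0.0092, -0.6519, 0.7582]
V = J·q̇ = [0.1097, -0.3594, -0.3036, 0.2732, -0.8347, -0.6547]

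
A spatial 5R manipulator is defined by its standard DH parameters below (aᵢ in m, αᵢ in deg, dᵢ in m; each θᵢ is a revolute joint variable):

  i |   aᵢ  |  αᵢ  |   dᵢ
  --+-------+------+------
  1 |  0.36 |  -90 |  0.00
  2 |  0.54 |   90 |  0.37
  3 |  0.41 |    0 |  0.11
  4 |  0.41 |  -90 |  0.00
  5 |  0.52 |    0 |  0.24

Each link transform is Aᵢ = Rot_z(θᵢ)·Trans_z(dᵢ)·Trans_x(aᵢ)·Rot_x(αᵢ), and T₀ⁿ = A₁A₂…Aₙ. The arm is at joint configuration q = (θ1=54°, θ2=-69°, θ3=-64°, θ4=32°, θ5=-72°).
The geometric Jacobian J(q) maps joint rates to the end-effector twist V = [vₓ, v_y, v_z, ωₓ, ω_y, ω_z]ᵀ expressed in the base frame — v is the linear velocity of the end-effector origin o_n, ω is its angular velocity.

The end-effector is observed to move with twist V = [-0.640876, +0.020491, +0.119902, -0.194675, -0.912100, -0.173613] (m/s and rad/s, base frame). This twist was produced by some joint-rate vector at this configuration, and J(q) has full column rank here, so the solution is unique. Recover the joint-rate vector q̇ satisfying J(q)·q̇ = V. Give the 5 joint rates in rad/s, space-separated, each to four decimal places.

-0.4060 -0.2370 0.3350 0.5440 -0.1670

o_n = [0.2390, 0.1633, 1.4591]
J₁: ẑ×o_n = [-0.1633, 0.2390, 0.0000], ω = ẑ
J2: z=[-0.8090, 0.5878, 0.0000] o=[0.2116, 0.2912, 0.0000] → [0.8577, 1.1805, 0.0874, -0.8090, 0.5878, 0.0000]
J3: z=[-0.5487, -0.7553, 0.3584] o=[0.0260, 0.6653, 0.5041] → [-0.5414, 0.6004, 0.4363, -0.5487, -0.7553, 0.3584]
J4: z=[-0.5487, -0.7553, 0.3584] o=[0.3016, 0.4177, 0.7113] → [-0.4736, 0.3879, 0.0923, -0.5487, -0.7553, 0.3584]
J5: z=[-0.5745, 0.6521, 0.4947] o=[0.5507, 0.3908, 1.0360] → [0.3885, 0.0889, 0.3340, -0.5745, 0.6521, 0.4947]
q̇ = J⁺·V = [-0.4060, -0.2370, 0.3350, 0.5440, -0.1670]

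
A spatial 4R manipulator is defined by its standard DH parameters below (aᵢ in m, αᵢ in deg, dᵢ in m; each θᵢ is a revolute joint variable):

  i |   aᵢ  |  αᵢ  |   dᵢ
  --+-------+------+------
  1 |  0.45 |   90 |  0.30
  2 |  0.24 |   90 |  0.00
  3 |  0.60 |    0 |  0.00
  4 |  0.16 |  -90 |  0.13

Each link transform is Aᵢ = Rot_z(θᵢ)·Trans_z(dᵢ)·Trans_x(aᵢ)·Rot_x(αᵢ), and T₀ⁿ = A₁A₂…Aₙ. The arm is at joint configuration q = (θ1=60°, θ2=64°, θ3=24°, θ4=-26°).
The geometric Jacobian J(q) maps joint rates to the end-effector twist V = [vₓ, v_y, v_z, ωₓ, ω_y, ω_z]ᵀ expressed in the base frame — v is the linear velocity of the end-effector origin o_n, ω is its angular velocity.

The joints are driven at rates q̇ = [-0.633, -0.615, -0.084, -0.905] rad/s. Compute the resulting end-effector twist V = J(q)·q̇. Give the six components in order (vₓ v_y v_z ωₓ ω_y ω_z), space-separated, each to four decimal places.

0.5340 0.0896 -0.3140 -0.9771 -0.4623 -0.1995

o_n = [0.6977, 0.7316, 1.0951]
J₁: ẑ×o_n = [-0.7316, 0.6977, 0.0000], ω = ẑ
J2: z=[0.8660, -0.5000, 0.0000] o=[0.2250, 0.3897, 0.3000] → [-0.3975, -0.6886, 0.5324, 0.8660, -0.5000, 0.0000]
J3: z=[0.4494, 0.7784, -0.4384] o=[0.2776, 0.4808, 0.5157] → [0.5609, -0.4445, -0.2143, 0.4494, 0.7784, -0.4384]
J4: z=[0.4494, 0.7784, -0.4384] o=[0.6091, 0.5669, 1.0084] → [0.1397, -0.0778, 0.0050, 0.4494, 0.7784, -0.4384]
V = J·q̇ = [0.5340, 0.0896, -0.3140, -0.9771, -0.4623, -0.1995]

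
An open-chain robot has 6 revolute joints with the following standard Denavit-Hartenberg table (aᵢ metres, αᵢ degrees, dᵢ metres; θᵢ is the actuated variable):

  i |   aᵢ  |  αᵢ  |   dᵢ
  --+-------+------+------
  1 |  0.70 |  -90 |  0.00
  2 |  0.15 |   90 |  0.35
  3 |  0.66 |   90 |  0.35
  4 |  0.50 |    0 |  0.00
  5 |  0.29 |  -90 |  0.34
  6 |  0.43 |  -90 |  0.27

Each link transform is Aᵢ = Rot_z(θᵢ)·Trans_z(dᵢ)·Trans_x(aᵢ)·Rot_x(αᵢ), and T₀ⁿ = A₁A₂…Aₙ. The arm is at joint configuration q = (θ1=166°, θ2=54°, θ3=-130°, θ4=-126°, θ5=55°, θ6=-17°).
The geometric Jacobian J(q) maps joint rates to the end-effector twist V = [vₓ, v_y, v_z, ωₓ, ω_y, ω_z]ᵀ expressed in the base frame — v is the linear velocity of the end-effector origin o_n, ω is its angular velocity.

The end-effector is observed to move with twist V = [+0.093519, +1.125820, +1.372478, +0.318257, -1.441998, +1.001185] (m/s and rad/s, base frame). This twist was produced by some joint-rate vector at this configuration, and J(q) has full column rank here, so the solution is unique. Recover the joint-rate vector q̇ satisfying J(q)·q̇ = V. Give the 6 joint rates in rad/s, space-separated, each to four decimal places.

-0.3870 0.6010 0.1400 0.7800 0.8400 0.4420

o_n = [0.2448, -0.0595, 0.2391]
J₁: ẑ×o_n = [0.0595, 0.2448, -0.0000], ω = ẑ
J2: z=[-0.2419, -0.9703, 0.0000] o=[-0.6792, 0.1693, 0.0000] → [-0.2320, 0.0578, 0.9519, -0.2419, -0.9703, 0.0000]
J3: z=[-0.7850, 0.1957, 0.5878] o=[-0.8494, -0.1489, -0.1214] → [0.0179, 0.9261, -0.2844, -0.7850, 0.1957, 0.5878]
J4: z=[0.2814, -0.7326, 0.6197] o=[-0.7599, 0.3498, 0.4276] → [0.3918, 0.6757, 0.6209, 0.2814, -0.7326, 0.6197]
J5: z=[0.2814, -0.7326, 0.6197] o=[-0.6046, 0.0791, 0.0370] → [-0.0622, 0.4695, 0.5833, 0.2814, -0.7326, 0.6197]
J6: z=[0.2663, 0.6801, 0.6831] o=[-0.2416, -0.1621, 0.1356] → [0.0002, 0.3047, -0.3034, 0.2663, 0.6801, 0.6831]
q̇ = J⁺·V = [-0.3870, 0.6010, 0.1400, 0.7800, 0.8400, 0.4420]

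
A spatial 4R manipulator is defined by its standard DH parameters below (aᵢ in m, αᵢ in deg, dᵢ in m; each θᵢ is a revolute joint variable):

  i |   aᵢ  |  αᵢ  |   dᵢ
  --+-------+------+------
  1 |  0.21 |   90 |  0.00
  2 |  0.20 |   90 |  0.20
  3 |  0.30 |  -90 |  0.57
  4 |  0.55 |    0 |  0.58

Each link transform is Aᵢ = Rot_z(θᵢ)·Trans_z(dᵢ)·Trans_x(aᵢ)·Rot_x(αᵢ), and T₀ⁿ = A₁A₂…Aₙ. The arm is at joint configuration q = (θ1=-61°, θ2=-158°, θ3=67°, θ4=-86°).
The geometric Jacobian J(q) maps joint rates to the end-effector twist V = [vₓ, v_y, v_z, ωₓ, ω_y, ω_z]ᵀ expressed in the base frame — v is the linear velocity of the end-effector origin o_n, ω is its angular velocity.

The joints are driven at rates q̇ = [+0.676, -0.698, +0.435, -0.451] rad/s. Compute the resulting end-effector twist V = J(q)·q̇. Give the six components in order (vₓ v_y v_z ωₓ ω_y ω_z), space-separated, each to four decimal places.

1.1030 -1.1904 0.3019 0.4990 0.9030 0.9238

o_n = [-0.6562, -0.3385, 1.1128]
J₁: ẑ×o_n = [0.3385, -0.6562, 0.0000], ω = ẑ
J2: z=[-0.8746, -0.4848, 0.0000] o=[0.1018, -0.1837, 0.0000] → [-0.5395, 0.9732, -0.2321, -0.8746, -0.4848, 0.0000]
J3: z=[-0.1816, 0.3276, 0.9272] o=[-0.1630, -0.1184, -0.0749] → [0.5932, -0.2416, 0.2016, -0.1816, 0.3276, 0.9272]
J4: z=[0.0720, -0.9359, 0.3448] o=[-0.5608, 0.0295, 0.4097] → [-0.5311, -0.0836, -0.1159, 0.0720, -0.9359, 0.3448]
V = J·q̇ = [1.1030, -1.1904, 0.3019, 0.4990, 0.9030, 0.9238]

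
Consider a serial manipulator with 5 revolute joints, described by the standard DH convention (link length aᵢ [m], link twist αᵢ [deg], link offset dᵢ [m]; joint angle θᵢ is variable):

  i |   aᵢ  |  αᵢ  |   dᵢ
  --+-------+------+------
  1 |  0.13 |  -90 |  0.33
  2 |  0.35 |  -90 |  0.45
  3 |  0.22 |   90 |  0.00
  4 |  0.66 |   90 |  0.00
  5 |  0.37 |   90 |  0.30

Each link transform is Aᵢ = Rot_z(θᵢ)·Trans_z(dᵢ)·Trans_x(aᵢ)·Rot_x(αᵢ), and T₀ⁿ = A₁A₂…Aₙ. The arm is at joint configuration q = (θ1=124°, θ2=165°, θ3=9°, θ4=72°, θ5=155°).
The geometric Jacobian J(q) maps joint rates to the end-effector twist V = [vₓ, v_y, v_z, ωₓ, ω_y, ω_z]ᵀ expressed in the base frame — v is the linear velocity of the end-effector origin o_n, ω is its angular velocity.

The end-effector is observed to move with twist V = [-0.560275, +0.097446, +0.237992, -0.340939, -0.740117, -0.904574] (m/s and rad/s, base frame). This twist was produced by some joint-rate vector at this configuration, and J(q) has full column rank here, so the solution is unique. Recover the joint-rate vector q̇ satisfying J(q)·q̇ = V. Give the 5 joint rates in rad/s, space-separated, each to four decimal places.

-0.4570 -0.0790 -0.1940 0.8480 0.4170

o_n = [0.0614, -1.0025, 0.2870]
J₁: ẑ×o_n = [1.0025, 0.0614, -0.0000], ω = ẑ
J2: z=[-0.8290, -0.5592, 0.0000] o=[-0.0727, 0.1078, 0.3300] → [0.0241, -0.0357, 0.9954, -0.8290, -0.5592, 0.0000]
J3: z=[0.1447, -0.2146, 0.9659] o=[-0.2567, -0.4241, 0.2394] → [0.5484, 0.3004, -0.0155, 0.1447, -0.2146, 0.9659]
J4: z=[-0.7343, -0.6776, -0.0405] o=[-0.1108, -0.5789, 0.1832] → [-0.0875, 0.0692, 0.4277, -0.7343, -0.6776, -0.0405]
J5: z=[0.5860, -0.6027, -0.5416] o=[0.1153, -0.8571, 0.7373] → [0.1927, 0.2931, -0.1177, 0.5860, -0.6027, -0.5416]
q̇ = J⁺·V = [-0.4570, -0.0790, -0.1940, 0.8480, 0.4170]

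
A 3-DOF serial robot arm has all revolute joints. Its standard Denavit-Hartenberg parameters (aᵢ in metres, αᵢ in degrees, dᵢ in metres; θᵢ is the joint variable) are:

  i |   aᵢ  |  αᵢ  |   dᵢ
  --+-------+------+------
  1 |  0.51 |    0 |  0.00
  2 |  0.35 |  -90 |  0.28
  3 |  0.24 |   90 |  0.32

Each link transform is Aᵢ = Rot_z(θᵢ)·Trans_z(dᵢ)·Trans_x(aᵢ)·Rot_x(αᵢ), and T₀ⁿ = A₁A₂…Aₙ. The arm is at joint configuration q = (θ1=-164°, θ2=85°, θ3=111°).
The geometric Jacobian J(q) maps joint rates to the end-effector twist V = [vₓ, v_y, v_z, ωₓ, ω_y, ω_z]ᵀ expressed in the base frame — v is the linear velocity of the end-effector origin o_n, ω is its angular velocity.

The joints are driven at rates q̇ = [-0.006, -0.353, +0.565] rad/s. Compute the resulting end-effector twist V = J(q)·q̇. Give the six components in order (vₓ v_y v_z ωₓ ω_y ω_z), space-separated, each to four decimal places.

-0.0961 -0.0036 0.0486 0.5546 0.1078 -0.3590

o_n = [-0.1258, -0.3387, 0.0559]
J₁: ẑ×o_n = [0.3387, -0.1258, 0.0000], ω = ẑ
J2: z=[0.0000, 0.0000, 1.0000] o=[-0.4902, -0.1406, 0.0000] → [0.1981, 0.3645, -0.0000, 0.0000, 0.0000, 1.0000]
J3: z=[0.9816, 0.1908, 0.0000] o=[-0.4235, -0.4841, 0.2800] → [-0.0428, 0.2199, 0.0860, 0.9816, 0.1908, 0.0000]
V = J·q̇ = [-0.0961, -0.0036, 0.0486, 0.5546, 0.1078, -0.3590]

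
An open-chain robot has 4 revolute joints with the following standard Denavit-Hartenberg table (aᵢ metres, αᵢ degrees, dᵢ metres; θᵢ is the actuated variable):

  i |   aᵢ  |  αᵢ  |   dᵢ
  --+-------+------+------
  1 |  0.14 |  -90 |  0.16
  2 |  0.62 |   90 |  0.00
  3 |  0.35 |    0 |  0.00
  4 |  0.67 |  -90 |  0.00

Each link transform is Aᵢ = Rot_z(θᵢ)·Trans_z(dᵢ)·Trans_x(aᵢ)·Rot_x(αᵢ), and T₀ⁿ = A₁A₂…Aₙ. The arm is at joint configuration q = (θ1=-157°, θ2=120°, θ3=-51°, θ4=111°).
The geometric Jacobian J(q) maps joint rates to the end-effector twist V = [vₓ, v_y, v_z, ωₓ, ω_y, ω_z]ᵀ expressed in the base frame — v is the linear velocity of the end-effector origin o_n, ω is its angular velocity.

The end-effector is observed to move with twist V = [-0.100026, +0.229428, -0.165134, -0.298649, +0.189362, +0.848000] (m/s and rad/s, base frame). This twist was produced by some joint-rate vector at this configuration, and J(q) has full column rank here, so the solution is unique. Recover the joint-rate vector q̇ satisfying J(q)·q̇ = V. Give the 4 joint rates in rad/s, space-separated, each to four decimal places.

0.9640 -0.2910 0.4700 -0.2380

o_n = [0.5325, -0.1088, -0.8578]
J₁: ẑ×o_n = [0.1088, 0.5325, -0.0000], ω = ẑ
J2: z=[0.3907, -0.9205, 0.0000] o=[-0.1289, -0.0547, 0.1600] → [0.9369, 0.3977, 0.5876, 0.3907, -0.9205, 0.0000]
J3: z=[-0.7972, -0.3384, -0.5000] o=[0.1565, 0.0664, -0.3769] → [0.0751, -0.5713, 0.2669, -0.7972, -0.3384, -0.5000]
J4: z=[-0.7972, -0.3384, -0.5000] o=[0.1516, 0.3598, -0.5677] → [-0.1362, -0.4217, 0.5025, -0.7972, -0.3384, -0.5000]
q̇ = J⁺·V = [0.9640, -0.2910, 0.4700, -0.2380]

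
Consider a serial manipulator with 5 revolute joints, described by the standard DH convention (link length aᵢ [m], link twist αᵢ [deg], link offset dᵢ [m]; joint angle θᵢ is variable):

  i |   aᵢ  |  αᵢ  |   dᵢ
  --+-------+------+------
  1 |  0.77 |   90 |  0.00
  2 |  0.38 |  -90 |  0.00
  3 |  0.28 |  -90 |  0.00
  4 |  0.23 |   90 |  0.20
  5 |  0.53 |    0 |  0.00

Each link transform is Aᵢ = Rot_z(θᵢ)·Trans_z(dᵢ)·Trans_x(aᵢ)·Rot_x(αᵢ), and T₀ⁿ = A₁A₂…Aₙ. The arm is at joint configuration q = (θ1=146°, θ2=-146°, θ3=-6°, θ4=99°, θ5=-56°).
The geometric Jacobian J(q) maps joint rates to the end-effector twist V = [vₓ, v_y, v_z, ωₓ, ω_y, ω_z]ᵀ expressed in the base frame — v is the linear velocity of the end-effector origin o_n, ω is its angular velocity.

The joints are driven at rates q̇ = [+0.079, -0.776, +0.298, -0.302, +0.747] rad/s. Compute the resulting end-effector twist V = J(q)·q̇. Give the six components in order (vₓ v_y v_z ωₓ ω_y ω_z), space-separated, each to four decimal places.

o_n = [0.1264, 0.2268, 0.1226]
J₁: ẑ×o_n = [-0.2268, 0.1264, 0.0000], ω = ẑ
J2: z=[0.5592, 0.8290, 0.0000] o=[-0.6384, 0.4306, 0.0000] → [0.1016, -0.0685, -0.7480, 0.5592, 0.8290, 0.0000]
J3: z=[-0.4636, 0.3127, -0.8290] o=[-0.3772, 0.2544, -0.2125] → [0.0819, -0.2622, -0.1447, -0.4636, 0.3127, -0.8290]
J4: z=[-0.4843, -0.8730, -0.0585] o=[-0.1694, 0.1496, -0.3682] → [-0.4239, 0.2204, 0.2209, -0.4843, -0.8730, -0.0585]
J5: z=[0.8054, -0.4187, -0.4196] o=[-0.1877, -0.0826, -0.1716] → [0.0067, -0.3687, 0.3807, 0.8054, -0.4187, -0.4196]
V = J·q̇ = [0.0606, -0.3569, 0.7550, 0.1758, -0.5993, -0.4638]

0.0606 -0.3569 0.7550 0.1758 -0.5993 -0.4638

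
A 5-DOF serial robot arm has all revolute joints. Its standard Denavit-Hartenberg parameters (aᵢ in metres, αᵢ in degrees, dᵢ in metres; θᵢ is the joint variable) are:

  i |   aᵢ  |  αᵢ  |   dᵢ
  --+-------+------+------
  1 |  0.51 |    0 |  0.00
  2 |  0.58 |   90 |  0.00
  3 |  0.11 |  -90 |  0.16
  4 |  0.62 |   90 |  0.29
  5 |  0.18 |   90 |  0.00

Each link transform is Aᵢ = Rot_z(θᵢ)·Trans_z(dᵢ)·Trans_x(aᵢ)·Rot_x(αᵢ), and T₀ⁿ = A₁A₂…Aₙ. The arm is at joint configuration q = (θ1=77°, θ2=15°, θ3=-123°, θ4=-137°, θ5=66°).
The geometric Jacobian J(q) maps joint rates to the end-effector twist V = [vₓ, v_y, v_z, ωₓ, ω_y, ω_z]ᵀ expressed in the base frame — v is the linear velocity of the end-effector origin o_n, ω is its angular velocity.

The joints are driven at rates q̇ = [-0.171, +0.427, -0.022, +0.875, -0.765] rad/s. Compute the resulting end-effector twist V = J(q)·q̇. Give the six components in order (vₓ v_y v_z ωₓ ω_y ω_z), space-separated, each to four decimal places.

0.3149 -0.0699 -0.2524 0.5215 0.4682 -0.6581

o_n = [0.7060, 1.6956, 0.0854]
J₁: ẑ×o_n = [-1.6956, 0.7060, 0.0000], ω = ẑ
J2: z=[0.0000, 0.0000, 1.0000] o=[0.1147, 0.4969, 0.0000] → [-1.1987, 0.5913, 0.0000, 0.0000, 0.0000, 1.0000]
J3: z=[0.9994, 0.0349, 0.0000] o=[0.0945, 1.0766, 0.0000] → [0.0030, -0.0854, 0.5973, 0.9994, 0.0349, 0.0000]
J4: z=[-0.0293, 0.8382, -0.5446] o=[0.2565, 1.0223, -0.0923] → [0.5157, -0.2396, -0.3965, -0.0293, 0.8382, -0.5446]
J5: z=[-0.7439, 0.3457, 0.5720] o=[0.6620, 1.5269, 0.1301] → [-0.1119, -0.0080, -0.1407, -0.7439, 0.3457, 0.5720]
V = J·q̇ = [0.3149, -0.0699, -0.2524, 0.5215, 0.4682, -0.6581]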